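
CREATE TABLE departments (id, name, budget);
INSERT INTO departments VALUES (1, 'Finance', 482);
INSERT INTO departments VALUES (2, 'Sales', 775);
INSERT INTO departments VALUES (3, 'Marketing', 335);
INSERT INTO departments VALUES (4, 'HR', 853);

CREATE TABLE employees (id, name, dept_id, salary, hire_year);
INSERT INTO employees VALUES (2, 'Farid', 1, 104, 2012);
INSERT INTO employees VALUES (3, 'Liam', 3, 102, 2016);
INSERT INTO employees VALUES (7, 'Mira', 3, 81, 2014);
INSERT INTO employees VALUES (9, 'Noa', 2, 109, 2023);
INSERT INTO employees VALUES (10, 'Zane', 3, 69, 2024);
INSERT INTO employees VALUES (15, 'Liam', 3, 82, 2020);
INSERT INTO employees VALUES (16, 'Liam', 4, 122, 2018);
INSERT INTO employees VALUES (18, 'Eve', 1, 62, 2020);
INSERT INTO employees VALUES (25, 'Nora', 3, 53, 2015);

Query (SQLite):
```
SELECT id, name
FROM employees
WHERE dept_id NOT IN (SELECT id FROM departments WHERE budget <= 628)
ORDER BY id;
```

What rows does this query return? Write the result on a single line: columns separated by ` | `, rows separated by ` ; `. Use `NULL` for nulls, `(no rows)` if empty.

Inner query: departments.id where budget <= 628.
Outer: keep employees rows whose dept_id is not in that set.
Inner query → {1, 3}

9 | Noa ; 16 | Liam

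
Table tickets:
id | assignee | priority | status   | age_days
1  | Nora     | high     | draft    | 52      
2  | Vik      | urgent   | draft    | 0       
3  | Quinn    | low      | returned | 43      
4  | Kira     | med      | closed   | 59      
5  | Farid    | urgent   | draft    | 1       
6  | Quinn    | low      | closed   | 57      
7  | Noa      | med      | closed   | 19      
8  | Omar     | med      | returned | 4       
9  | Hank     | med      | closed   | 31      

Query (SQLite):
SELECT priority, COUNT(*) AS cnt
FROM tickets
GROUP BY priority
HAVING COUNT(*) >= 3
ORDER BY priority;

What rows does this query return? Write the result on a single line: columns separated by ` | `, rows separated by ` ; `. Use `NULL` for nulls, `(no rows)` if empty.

Partition tickets by priority; compute COUNT(*) within each group.
HAVING: keep groups with count ≥ 3.
  high: ids {1} → COUNT(*)=1
  low: ids {3, 6} → COUNT(*)=2
  med: ids {4, 7, 8, 9} → COUNT(*)=4
  urgent: ids {2, 5} → COUNT(*)=2

med | 4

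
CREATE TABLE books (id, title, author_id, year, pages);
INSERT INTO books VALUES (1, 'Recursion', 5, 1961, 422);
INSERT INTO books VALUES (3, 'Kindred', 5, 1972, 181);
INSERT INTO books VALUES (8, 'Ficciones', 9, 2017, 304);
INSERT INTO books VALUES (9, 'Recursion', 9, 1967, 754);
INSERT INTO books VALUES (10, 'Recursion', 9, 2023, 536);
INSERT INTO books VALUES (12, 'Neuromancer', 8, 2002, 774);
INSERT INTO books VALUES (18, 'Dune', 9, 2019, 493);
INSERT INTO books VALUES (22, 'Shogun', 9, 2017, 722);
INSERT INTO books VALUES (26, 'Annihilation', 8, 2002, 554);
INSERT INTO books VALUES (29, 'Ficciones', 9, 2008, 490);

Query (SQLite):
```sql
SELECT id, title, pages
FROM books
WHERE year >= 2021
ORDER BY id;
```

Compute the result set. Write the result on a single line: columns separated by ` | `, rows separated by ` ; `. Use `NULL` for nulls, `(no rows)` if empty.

10 | Recursion | 536

year >= 2021: ids {10}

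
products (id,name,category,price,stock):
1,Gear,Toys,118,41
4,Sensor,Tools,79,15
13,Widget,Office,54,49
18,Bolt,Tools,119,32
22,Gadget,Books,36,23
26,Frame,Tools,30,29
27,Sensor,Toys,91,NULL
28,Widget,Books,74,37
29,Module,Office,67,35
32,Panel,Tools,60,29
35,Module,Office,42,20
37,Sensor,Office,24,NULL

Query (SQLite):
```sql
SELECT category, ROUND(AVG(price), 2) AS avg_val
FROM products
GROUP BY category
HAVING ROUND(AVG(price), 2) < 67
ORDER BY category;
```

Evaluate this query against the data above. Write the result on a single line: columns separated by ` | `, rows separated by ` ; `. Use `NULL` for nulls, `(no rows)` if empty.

Books | 55 ; Office | 46.75

Partition products by category; compute ROUND(AVG(price), 2) within each group.
HAVING: keep groups where ROUND(AVG(price), 2) < 67.
  Books: ids {22, 28} → ROUND(AVG(price), 2)=55
  Office: ids {13, 29, 35, 37} → ROUND(AVG(price), 2)=46.75
  Tools: ids {4, 18, 26, 32} → ROUND(AVG(price), 2)=72
  Toys: ids {1, 27} → ROUND(AVG(price), 2)=104.5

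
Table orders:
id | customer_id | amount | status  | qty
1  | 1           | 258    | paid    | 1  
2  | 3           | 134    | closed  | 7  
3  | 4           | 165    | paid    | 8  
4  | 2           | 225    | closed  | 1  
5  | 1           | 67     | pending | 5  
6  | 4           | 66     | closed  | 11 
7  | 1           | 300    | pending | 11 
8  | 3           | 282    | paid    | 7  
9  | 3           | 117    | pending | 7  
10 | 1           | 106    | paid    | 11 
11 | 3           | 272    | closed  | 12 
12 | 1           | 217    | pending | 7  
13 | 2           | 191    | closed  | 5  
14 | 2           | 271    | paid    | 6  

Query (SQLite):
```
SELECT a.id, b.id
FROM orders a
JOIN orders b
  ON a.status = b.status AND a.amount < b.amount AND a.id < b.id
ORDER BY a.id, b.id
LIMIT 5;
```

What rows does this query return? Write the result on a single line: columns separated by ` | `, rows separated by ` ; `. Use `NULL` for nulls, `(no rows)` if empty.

Pairs (a,b) with same status, a.amount < b.amount, a.id < b.id.
status groups: closed:{2,4,6,11,13} paid:{1,3,8,10,14} pending:{5,7,9,12}
Ordered by (a.id, b.id); first 5.

1 | 8 ; 1 | 14 ; 2 | 4 ; 2 | 11 ; 2 | 13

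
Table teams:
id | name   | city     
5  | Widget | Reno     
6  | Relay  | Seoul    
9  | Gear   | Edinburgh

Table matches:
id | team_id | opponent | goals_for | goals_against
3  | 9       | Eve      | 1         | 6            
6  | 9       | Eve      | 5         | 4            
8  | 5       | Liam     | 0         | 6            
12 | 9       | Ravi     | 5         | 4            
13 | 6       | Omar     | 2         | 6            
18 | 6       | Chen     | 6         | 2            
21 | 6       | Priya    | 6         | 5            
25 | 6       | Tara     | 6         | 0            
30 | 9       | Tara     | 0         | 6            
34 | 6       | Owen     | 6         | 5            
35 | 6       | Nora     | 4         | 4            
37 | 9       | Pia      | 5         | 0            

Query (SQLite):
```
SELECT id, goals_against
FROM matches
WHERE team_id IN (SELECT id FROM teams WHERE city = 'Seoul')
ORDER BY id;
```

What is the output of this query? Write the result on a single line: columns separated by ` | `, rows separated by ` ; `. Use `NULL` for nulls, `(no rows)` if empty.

Inner query: teams.id where city = 'Seoul'.
Outer: keep matches rows whose team_id is in that set.
Inner query → {6}

13 | 6 ; 18 | 2 ; 21 | 5 ; 25 | 0 ; 34 | 5 ; 35 | 4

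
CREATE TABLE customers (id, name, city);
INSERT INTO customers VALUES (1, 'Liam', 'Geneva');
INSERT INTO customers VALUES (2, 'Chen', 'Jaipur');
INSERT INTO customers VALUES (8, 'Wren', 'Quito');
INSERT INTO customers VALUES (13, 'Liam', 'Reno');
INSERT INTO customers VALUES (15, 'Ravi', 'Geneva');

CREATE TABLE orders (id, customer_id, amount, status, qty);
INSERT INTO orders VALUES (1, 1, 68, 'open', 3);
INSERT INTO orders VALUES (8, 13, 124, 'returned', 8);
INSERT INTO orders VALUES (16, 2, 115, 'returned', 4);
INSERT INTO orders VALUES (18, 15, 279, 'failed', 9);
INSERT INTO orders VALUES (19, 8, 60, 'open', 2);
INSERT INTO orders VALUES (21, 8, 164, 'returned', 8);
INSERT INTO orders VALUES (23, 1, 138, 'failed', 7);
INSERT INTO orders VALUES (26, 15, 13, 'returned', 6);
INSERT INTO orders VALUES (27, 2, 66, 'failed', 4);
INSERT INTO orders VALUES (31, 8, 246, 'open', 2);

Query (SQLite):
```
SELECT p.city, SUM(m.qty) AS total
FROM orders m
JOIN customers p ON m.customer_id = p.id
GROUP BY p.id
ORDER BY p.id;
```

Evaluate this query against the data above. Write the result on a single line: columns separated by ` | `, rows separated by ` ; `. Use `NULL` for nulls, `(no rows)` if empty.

Geneva | 10 ; Jaipur | 8 ; Quito | 12 ; Reno | 8 ; Geneva | 15

Join each orders row to its customers via customer_id.
Group joined rows by customers.id; compute SUM(m.qty) per group.
  1: ids {1, 23} → SUM(m.qty)=10
  2: ids {16, 27} → SUM(m.qty)=8
  8: ids {19, 21, 31} → SUM(m.qty)=12
  13: ids {8} → SUM(m.qty)=8
  15: ids {18, 26} → SUM(m.qty)=15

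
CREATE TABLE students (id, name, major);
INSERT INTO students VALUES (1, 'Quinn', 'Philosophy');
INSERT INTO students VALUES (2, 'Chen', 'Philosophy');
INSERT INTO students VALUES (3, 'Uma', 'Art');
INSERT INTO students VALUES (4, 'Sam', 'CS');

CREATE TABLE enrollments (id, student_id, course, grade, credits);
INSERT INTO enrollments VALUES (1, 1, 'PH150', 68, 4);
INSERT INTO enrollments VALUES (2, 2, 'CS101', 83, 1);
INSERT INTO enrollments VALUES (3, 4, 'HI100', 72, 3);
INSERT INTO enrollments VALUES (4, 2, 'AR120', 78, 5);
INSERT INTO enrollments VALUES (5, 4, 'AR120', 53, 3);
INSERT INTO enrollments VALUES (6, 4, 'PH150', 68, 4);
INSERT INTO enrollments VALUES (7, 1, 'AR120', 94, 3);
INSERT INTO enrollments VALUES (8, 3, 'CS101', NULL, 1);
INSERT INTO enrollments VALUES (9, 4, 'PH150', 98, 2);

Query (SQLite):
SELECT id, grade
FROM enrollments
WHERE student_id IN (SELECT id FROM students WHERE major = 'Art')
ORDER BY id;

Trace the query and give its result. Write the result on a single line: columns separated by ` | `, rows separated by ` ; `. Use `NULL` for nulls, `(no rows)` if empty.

8 | NULL

Inner query: students.id where major = 'Art'.
Outer: keep enrollments rows whose student_id is in that set.
Inner query → {3}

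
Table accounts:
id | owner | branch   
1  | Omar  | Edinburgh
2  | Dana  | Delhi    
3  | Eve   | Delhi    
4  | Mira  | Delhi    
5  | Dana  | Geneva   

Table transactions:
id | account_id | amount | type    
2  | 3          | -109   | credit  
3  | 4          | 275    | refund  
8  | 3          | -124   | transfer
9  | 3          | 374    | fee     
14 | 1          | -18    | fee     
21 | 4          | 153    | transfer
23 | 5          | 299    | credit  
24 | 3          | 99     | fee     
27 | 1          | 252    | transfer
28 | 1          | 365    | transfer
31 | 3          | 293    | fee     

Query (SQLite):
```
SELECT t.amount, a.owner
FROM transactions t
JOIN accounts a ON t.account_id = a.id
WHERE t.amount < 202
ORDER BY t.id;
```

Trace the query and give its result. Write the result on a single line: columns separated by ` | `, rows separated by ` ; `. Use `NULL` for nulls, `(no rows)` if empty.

-109 | Eve ; -124 | Eve ; -18 | Omar ; 153 | Mira ; 99 | Eve

Each transactions row matches the accounts row where account_id = accounts.id.
Then keep rows with t.amount < 202.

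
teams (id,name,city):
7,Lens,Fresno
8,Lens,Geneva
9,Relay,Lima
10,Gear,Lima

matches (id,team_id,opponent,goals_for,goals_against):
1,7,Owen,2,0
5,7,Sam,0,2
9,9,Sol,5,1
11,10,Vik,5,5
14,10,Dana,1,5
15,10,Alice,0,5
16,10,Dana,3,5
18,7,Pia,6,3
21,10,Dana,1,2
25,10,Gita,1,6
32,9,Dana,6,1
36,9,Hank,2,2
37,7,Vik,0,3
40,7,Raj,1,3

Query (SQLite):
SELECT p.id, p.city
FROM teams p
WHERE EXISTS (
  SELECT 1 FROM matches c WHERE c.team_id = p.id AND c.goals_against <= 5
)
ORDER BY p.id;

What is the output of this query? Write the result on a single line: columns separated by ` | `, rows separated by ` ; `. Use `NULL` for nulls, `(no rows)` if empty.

For each teams row, check whether any matches with matching team_id has goals_against <= 5.
Keep rows where that is true.

7 | Fresno ; 9 | Lima ; 10 | Lima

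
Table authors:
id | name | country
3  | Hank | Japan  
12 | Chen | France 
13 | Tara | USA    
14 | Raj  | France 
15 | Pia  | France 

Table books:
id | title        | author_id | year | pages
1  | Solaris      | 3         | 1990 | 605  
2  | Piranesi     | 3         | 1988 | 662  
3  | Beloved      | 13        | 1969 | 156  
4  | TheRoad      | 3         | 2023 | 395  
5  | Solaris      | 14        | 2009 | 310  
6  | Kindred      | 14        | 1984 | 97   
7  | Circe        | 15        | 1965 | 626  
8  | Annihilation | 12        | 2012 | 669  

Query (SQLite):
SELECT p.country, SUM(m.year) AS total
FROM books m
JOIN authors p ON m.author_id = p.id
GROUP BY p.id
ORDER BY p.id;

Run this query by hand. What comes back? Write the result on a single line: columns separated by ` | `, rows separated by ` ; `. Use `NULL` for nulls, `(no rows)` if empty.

Join each books row to its authors via author_id.
Group joined rows by authors.id; compute SUM(m.year) per group.
  3: ids {1, 2, 4} → SUM(m.year)=6001
  12: ids {8} → SUM(m.year)=2012
  13: ids {3} → SUM(m.year)=1969
  14: ids {5, 6} → SUM(m.year)=3993
  15: ids {7} → SUM(m.year)=1965

Japan | 6001 ; France | 2012 ; USA | 1969 ; France | 3993 ; France | 1965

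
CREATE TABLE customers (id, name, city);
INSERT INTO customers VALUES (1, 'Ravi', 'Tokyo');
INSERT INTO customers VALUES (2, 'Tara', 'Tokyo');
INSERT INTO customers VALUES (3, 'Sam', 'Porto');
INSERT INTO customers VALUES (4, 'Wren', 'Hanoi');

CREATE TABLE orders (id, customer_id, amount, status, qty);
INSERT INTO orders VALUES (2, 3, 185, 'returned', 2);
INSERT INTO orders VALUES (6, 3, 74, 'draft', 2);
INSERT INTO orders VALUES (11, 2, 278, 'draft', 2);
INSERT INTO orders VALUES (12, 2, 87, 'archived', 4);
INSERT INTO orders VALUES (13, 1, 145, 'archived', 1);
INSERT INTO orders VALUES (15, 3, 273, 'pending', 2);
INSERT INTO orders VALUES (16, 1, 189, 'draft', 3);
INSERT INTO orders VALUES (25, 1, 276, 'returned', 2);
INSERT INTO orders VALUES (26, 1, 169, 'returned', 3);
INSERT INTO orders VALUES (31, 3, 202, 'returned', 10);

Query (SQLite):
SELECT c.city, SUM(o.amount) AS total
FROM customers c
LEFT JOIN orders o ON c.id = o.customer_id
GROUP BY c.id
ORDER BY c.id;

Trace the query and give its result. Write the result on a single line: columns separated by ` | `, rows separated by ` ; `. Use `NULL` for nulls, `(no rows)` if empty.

LEFT JOIN keeps every customers row; unmatched ones get NULL for orders columns.
Group by customers.id and compute SUM(o.amount). SUM over an all-NULL group is NULL.
  1: ids {13, 16, 25, 26} → SUM(o.amount)=779
  2: ids {11, 12} → SUM(o.amount)=365
  3: ids {2, 6, 15, 31} → SUM(o.amount)=734
  4: ids {—} → SUM(o.amount)=NULL

Tokyo | 779 ; Tokyo | 365 ; Porto | 734 ; Hanoi | NULL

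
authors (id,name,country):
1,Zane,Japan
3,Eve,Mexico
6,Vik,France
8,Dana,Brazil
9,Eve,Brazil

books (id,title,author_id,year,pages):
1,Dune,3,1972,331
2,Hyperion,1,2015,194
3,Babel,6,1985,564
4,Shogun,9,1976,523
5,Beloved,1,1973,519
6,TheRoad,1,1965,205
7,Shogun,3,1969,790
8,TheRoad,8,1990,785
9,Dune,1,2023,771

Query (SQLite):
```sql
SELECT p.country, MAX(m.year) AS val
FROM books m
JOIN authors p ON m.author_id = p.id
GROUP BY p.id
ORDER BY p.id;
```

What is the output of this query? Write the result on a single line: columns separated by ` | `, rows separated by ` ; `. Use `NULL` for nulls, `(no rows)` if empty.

Japan | 2023 ; Mexico | 1972 ; France | 1985 ; Brazil | 1990 ; Brazil | 1976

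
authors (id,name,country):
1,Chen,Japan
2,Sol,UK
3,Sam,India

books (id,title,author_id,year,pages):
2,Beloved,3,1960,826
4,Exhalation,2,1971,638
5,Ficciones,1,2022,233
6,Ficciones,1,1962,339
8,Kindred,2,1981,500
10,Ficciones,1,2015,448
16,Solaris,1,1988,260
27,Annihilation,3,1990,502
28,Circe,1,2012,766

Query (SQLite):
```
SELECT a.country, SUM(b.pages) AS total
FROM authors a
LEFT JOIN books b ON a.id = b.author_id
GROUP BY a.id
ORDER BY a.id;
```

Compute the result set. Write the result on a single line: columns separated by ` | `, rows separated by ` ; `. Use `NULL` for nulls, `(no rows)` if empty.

LEFT JOIN keeps every authors row; unmatched ones get NULL for books columns.
Group by authors.id and compute SUM(b.pages). SUM over an all-NULL group is NULL.
  1: ids {5, 6, 10, 16, 28} → SUM(b.pages)=2046
  2: ids {4, 8} → SUM(b.pages)=1138
  3: ids {2, 27} → SUM(b.pages)=1328

Japan | 2046 ; UK | 1138 ; India | 1328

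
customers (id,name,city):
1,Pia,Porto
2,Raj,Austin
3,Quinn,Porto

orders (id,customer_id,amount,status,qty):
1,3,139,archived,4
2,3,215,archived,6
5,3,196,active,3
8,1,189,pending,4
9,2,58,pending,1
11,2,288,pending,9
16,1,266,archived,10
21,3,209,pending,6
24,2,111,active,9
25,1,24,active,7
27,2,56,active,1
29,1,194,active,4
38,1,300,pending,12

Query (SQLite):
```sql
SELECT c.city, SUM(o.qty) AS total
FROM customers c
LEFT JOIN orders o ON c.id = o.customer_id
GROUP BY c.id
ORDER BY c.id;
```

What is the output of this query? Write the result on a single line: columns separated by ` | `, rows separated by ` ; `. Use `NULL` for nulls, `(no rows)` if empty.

Porto | 37 ; Austin | 20 ; Porto | 19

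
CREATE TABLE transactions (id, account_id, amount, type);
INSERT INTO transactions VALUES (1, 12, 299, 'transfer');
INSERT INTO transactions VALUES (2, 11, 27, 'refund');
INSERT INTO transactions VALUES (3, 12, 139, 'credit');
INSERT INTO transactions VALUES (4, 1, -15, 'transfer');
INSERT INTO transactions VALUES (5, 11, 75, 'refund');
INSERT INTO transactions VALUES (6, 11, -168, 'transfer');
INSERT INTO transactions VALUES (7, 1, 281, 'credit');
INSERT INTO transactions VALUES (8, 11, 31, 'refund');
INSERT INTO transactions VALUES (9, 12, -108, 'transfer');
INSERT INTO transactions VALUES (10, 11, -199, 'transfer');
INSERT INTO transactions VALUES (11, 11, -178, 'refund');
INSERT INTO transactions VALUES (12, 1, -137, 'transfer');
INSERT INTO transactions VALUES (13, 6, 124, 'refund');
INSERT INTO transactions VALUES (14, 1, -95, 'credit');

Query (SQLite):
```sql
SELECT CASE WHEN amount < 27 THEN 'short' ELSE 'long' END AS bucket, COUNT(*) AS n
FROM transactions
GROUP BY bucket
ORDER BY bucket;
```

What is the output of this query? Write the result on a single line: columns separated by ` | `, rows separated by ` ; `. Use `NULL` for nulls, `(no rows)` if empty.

long | 7 ; short | 7

Bucket rows by amount < 27 → 'short' else 'long'; count each bucket.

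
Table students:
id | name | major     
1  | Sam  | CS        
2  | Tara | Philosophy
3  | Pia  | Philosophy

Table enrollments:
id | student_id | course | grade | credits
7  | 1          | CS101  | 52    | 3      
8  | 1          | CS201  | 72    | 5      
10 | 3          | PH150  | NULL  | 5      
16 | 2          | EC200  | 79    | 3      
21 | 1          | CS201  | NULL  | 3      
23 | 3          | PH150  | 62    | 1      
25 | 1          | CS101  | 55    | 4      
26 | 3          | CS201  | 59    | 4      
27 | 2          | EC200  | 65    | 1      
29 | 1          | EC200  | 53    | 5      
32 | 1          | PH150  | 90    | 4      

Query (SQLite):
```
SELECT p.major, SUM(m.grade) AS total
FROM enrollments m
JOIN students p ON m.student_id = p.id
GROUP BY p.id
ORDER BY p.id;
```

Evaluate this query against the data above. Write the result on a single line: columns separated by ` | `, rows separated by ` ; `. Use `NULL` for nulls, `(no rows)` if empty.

CS | 322 ; Philosophy | 144 ; Philosophy | 121

Join each enrollments row to its students via student_id.
Group joined rows by students.id; compute SUM(m.grade) per group.
  1: ids {7, 8, 21, 25, 29, 32} → SUM(m.grade)=322
  2: ids {16, 27} → SUM(m.grade)=144
  3: ids {10, 23, 26} → SUM(m.grade)=121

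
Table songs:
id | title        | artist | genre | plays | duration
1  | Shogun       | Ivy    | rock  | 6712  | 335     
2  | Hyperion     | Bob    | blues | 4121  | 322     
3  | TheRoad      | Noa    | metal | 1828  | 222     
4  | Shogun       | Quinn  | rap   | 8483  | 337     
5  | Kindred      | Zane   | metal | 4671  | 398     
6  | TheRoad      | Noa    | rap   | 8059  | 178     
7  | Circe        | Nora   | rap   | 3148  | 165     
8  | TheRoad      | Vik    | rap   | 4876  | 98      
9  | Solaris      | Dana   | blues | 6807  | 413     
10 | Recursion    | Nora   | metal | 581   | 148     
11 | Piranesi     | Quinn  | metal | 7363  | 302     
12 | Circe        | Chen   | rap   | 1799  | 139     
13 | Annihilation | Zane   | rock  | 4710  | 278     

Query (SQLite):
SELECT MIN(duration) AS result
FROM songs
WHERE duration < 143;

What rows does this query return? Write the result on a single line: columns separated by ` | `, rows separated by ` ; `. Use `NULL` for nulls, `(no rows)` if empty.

Rows where duration < 143 → duration values: [98, 139].
MIN of non-NULL values = 98.

98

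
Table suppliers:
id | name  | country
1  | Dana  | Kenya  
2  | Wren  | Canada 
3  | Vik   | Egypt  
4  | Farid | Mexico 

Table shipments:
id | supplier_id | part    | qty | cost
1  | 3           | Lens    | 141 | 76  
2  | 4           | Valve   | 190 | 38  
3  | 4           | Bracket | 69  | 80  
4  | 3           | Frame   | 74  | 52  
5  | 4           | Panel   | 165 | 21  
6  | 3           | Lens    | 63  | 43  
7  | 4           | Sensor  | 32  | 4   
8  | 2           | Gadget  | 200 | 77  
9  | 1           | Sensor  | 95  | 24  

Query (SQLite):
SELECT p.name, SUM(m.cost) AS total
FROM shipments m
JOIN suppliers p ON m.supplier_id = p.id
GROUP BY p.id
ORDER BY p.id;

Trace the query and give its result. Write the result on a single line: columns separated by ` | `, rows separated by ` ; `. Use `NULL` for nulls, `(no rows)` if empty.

Join each shipments row to its suppliers via supplier_id.
Group joined rows by suppliers.id; compute SUM(m.cost) per group.
  1: ids {9} → SUM(m.cost)=24
  2: ids {8} → SUM(m.cost)=77
  3: ids {1, 4, 6} → SUM(m.cost)=171
  4: ids {2, 3, 5, 7} → SUM(m.cost)=143

Dana | 24 ; Wren | 77 ; Vik | 171 ; Farid | 143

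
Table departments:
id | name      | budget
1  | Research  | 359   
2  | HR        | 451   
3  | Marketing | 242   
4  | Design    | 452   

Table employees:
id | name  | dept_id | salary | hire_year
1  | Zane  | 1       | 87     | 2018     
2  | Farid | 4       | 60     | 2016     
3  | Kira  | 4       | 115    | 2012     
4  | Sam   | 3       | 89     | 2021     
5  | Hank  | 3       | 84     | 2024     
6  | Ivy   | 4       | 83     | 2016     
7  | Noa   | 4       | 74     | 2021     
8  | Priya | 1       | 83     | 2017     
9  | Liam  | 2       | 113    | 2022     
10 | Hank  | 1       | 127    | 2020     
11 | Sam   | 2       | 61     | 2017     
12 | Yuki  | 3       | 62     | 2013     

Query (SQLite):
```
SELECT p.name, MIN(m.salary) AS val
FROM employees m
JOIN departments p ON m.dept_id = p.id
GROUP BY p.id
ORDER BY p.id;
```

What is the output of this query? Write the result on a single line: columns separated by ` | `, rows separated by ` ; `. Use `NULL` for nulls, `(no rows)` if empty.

Join each employees row to its departments via dept_id.
Group joined rows by departments.id; compute MIN(m.salary) per group.
  1: ids {1, 8, 10} → MIN(m.salary)=83
  2: ids {9, 11} → MIN(m.salary)=61
  3: ids {4, 5, 12} → MIN(m.salary)=62
  4: ids {2, 3, 6, 7} → MIN(m.salary)=60

Research | 83 ; HR | 61 ; Marketing | 62 ; Design | 60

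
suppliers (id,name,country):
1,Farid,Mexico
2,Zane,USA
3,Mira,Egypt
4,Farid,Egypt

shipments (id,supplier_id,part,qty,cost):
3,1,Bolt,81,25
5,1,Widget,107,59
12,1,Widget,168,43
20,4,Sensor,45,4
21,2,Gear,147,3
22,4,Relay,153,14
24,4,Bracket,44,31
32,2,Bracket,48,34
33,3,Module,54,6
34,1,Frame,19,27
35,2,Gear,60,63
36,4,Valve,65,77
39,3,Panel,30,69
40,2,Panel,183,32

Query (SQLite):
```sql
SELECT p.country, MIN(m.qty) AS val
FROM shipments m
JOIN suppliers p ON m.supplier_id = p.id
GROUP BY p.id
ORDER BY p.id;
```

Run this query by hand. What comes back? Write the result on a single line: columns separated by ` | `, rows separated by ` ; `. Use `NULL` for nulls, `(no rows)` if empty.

Mexico | 19 ; USA | 48 ; Egypt | 30 ; Egypt | 44

Join each shipments row to its suppliers via supplier_id.
Group joined rows by suppliers.id; compute MIN(m.qty) per group.
  1: ids {3, 5, 12, 34} → MIN(m.qty)=19
  2: ids {21, 32, 35, 40} → MIN(m.qty)=48
  3: ids {33, 39} → MIN(m.qty)=30
  4: ids {20, 22, 24, 36} → MIN(m.qty)=44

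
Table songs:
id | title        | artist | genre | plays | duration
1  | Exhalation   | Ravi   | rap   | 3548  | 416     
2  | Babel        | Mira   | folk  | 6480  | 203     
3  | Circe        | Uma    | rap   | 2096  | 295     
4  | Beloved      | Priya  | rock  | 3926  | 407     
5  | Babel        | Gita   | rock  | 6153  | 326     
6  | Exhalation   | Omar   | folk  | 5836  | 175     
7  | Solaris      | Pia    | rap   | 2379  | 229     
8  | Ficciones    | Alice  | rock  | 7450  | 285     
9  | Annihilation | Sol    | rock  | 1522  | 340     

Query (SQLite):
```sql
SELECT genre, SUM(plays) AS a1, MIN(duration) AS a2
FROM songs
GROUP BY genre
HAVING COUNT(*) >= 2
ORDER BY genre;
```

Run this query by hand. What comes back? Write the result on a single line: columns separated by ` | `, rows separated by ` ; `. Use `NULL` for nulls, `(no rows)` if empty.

Group songs by genre.
Per group compute: SUM(plays), MIN(duration).
HAVING: drop groups with fewer than 2 rows.
  folk: ids {2, 6} → SUM(plays)=12316, MIN(duration)=175
  rap: ids {1, 3, 7} → SUM(plays)=8023, MIN(duration)=229
  rock: ids {4, 5, 8, 9} → SUM(plays)=19051, MIN(duration)=285

folk | 12316 | 175 ; rap | 8023 | 229 ; rock | 19051 | 285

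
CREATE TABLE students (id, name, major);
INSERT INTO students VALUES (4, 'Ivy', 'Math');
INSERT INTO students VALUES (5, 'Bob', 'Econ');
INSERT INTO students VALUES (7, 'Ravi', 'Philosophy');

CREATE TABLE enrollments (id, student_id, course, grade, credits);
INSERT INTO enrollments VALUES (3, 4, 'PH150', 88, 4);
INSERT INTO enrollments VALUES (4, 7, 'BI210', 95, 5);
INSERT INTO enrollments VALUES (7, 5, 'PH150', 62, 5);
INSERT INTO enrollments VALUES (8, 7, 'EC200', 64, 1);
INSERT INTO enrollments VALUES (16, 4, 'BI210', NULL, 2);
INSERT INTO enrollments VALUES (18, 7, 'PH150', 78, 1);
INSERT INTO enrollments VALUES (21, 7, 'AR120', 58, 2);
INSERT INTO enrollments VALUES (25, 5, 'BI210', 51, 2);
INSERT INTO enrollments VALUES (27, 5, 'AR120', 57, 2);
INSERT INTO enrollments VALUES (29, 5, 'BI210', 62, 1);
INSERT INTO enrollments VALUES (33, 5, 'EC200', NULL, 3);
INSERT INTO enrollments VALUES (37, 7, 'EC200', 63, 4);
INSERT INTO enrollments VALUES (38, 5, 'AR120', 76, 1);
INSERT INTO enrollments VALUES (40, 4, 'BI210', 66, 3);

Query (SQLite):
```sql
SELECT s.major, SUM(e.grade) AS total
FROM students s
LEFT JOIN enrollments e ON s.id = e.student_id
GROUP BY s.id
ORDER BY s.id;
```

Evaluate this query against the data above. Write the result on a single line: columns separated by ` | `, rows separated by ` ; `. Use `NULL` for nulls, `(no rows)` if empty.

Math | 154 ; Econ | 308 ; Philosophy | 358

LEFT JOIN keeps every students row; unmatched ones get NULL for enrollments columns.
Group by students.id and compute SUM(e.grade). SUM over an all-NULL group is NULL.
  4: ids {3, 16, 40} → SUM(e.grade)=154
  5: ids {7, 25, 27, 29, 33, 38} → SUM(e.grade)=308
  7: ids {4, 8, 18, 21, 37} → SUM(e.grade)=358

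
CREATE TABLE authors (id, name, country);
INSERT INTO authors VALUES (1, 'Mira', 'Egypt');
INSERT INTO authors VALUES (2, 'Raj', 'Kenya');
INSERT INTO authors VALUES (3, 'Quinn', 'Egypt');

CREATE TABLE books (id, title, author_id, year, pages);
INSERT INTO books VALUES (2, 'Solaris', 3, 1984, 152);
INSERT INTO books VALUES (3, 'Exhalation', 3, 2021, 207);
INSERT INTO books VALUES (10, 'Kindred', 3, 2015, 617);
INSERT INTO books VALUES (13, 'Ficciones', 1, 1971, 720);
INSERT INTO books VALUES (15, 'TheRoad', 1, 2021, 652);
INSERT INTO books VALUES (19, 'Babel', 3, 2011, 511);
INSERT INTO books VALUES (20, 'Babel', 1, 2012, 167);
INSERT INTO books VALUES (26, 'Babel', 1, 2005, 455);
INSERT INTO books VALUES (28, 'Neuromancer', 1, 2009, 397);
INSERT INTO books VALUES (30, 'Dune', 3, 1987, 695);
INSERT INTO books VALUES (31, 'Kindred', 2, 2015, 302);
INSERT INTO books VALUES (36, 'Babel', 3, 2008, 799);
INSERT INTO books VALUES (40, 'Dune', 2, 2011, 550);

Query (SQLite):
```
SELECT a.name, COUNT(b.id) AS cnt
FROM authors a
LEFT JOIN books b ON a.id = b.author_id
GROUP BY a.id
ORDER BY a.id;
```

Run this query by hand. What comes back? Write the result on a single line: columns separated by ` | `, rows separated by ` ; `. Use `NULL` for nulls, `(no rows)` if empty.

Mira | 5 ; Raj | 2 ; Quinn | 6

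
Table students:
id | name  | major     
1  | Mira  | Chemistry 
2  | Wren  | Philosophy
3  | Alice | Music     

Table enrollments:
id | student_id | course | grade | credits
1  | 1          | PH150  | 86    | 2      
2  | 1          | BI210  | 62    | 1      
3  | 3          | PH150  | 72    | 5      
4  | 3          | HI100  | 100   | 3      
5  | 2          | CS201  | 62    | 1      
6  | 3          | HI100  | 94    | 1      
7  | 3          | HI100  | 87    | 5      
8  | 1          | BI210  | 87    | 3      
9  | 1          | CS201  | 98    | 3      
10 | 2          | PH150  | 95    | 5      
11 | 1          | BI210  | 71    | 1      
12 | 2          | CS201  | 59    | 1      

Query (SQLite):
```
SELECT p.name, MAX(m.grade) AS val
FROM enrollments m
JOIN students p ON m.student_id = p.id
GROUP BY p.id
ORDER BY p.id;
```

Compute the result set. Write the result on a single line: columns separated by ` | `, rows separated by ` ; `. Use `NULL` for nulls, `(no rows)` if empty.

Join each enrollments row to its students via student_id.
Group joined rows by students.id; compute MAX(m.grade) per group.
  1: ids {1, 2, 8, 9, 11} → MAX(m.grade)=98
  2: ids {5, 10, 12} → MAX(m.grade)=95
  3: ids {3, 4, 6, 7} → MAX(m.grade)=100

Mira | 98 ; Wren | 95 ; Alice | 100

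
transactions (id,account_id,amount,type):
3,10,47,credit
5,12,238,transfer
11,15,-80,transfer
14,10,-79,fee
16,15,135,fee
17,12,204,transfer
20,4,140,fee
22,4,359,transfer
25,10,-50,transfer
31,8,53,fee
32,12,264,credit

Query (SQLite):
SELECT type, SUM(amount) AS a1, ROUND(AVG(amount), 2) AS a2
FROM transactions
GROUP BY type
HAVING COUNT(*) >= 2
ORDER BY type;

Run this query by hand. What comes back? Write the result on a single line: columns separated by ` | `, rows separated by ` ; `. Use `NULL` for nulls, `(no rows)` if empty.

credit | 311 | 155.5 ; fee | 249 | 62.25 ; transfer | 671 | 134.2

Group transactions by type.
Per group compute: SUM(amount), ROUND(AVG(amount), 2).
HAVING: drop groups with fewer than 2 rows.
  credit: ids {3, 32} → SUM(amount)=311, ROUND(AVG(amount), 2)=155.5
  fee: ids {14, 16, 20, 31} → SUM(amount)=249, ROUND(AVG(amount), 2)=62.25
  transfer: ids {5, 11, 17, 22, 25} → SUM(amount)=671, ROUND(AVG(amount), 2)=134.2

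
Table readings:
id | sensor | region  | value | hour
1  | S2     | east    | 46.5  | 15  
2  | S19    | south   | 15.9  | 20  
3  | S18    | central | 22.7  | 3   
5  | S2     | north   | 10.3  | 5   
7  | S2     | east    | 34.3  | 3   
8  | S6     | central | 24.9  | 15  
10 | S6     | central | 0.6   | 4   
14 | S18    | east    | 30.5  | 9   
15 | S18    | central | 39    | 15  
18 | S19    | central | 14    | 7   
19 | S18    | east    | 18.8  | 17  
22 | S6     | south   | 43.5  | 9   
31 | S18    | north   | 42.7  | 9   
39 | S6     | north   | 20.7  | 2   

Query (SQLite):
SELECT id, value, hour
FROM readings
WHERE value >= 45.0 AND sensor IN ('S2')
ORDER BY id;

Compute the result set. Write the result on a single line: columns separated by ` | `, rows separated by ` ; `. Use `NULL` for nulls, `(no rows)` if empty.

value >= 45.0: ids {1}
sensor IN ('S2'): ids {1, 5, 7}
Combine with AND.

1 | 46.5 | 15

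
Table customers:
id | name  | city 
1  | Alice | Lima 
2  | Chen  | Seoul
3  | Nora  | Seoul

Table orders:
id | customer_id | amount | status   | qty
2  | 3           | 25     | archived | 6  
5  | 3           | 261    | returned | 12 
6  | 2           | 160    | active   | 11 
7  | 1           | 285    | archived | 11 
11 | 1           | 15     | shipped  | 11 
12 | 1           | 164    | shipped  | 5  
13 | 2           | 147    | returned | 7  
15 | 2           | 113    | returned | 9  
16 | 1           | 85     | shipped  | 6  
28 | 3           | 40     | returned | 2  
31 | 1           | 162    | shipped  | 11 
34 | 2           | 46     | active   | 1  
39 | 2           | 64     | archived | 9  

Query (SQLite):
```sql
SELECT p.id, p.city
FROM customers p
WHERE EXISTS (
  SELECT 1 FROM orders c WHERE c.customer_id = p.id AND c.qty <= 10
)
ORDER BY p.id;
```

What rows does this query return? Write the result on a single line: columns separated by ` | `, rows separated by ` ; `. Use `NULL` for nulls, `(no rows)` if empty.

For each customers row, check whether any orders with matching customer_id has qty <= 10.
Keep rows where that is true.

1 | Lima ; 2 | Seoul ; 3 | Seoul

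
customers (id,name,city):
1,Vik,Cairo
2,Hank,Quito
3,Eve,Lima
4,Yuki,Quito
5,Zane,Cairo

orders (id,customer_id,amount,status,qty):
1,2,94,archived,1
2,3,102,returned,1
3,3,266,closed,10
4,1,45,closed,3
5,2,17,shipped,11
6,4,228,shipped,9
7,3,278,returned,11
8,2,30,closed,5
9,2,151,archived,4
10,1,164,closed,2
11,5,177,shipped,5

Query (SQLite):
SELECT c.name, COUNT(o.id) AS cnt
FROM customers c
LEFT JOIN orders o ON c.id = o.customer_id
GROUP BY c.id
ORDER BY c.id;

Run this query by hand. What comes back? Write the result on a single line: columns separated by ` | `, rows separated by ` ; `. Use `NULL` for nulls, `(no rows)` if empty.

Vik | 2 ; Hank | 4 ; Eve | 3 ; Yuki | 1 ; Zane | 1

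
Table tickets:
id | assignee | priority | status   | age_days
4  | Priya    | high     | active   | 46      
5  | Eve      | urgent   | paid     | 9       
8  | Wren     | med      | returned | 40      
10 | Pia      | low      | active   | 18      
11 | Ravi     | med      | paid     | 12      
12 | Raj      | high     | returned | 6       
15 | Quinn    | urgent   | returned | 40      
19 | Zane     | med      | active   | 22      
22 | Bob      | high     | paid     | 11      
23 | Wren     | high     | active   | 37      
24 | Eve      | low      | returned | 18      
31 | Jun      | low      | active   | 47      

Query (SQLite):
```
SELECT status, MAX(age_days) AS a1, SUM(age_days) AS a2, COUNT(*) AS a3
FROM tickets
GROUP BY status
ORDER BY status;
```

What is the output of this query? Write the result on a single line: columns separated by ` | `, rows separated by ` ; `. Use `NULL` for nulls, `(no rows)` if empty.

active | 47 | 170 | 5 ; paid | 12 | 32 | 3 ; returned | 40 | 104 | 4

Group tickets by status.
Per group compute: MAX(age_days), SUM(age_days), COUNT(*).
  active: ids {4, 10, 19, 23, 31} → MAX(age_days)=47, SUM(age_days)=170, COUNT(*)=5
  paid: ids {5, 11, 22} → MAX(age_days)=12, SUM(age_days)=32, COUNT(*)=3
  returned: ids {8, 12, 15, 24} → MAX(age_days)=40, SUM(age_days)=104, COUNT(*)=4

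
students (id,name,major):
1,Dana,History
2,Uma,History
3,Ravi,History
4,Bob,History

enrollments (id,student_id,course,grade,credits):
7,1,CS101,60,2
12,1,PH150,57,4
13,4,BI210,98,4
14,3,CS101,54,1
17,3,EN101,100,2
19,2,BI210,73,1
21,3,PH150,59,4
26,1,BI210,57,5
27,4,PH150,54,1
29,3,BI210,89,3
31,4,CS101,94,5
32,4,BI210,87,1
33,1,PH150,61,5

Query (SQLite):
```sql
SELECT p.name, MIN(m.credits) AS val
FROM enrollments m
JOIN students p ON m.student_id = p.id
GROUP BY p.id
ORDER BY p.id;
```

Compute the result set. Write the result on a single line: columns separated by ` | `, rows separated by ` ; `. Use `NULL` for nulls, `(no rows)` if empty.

Dana | 2 ; Uma | 1 ; Ravi | 1 ; Bob | 1

Join each enrollments row to its students via student_id.
Group joined rows by students.id; compute MIN(m.credits) per group.
  1: ids {7, 12, 26, 33} → MIN(m.credits)=2
  2: ids {19} → MIN(m.credits)=1
  3: ids {14, 17, 21, 29} → MIN(m.credits)=1
  4: ids {13, 27, 31, 32} → MIN(m.credits)=1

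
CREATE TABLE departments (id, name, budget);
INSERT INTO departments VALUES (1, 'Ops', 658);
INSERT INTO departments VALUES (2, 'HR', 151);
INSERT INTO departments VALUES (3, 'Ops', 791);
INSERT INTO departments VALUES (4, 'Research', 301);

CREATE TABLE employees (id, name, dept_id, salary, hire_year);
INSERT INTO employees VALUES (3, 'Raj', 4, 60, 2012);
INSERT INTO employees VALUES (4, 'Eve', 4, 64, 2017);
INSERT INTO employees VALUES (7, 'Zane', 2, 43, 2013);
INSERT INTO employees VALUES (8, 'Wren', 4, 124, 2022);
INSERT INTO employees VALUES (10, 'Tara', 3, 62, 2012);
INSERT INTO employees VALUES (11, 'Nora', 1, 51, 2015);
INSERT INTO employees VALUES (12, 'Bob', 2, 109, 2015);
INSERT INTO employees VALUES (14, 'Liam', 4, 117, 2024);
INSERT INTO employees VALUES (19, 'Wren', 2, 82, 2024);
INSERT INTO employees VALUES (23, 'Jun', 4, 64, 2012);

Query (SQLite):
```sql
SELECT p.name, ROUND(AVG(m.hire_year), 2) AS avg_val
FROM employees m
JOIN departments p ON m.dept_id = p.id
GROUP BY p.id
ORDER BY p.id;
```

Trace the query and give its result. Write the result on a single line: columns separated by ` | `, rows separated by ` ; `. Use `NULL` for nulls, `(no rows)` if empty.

Ops | 2015 ; HR | 2017.33 ; Ops | 2012 ; Research | 2017.4

Join each employees row to its departments via dept_id.
Group joined rows by departments.id; compute ROUND(AVG(m.hire_year), 2) per group.
  1: ids {11} → ROUND(AVG(m.hire_year), 2)=2015
  2: ids {7, 12, 19} → ROUND(AVG(m.hire_year), 2)=2017.33
  3: ids {10} → ROUND(AVG(m.hire_year), 2)=2012
  4: ids {3, 4, 8, 14, 23} → ROUND(AVG(m.hire_year), 2)=2017.4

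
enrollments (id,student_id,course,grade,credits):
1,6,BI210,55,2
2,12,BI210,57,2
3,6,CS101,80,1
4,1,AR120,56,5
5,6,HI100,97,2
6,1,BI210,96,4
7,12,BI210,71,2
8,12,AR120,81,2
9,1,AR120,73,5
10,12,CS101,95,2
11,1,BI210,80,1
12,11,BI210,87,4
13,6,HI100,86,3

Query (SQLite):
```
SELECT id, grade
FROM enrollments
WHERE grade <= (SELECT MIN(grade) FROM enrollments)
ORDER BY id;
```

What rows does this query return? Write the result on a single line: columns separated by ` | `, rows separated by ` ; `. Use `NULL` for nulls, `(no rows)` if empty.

1 | 55

Scalar subquery: MIN(grade) over all enrollments rows = 55.
Keep rows where grade <= that value.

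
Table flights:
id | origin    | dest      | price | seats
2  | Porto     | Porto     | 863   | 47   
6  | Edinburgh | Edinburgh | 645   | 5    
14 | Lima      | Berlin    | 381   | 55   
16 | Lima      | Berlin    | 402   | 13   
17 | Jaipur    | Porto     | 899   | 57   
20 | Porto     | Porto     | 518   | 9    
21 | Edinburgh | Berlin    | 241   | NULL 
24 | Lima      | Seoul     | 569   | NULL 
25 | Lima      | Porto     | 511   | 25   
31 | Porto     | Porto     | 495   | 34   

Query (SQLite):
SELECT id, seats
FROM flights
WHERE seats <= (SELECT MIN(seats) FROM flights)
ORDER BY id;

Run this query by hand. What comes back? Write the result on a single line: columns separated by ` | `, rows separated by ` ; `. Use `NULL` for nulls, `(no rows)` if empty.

Scalar subquery: MIN(seats) over all flights rows = 5.
Keep rows where seats <= that value.

6 | 5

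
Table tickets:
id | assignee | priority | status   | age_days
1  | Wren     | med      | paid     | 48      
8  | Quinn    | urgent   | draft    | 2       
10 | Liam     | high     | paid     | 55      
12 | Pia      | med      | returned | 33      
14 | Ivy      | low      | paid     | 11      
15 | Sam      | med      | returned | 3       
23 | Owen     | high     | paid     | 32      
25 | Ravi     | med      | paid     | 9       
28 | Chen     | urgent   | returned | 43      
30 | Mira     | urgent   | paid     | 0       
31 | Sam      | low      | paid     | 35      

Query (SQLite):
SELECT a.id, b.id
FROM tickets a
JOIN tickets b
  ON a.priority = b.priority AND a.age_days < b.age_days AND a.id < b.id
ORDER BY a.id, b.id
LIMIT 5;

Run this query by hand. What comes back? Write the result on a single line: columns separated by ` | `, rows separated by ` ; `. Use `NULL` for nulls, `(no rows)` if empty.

Pairs (a,b) with same priority, a.age_days < b.age_days, a.id < b.id.
priority groups: high:{10,23} low:{14,31} med:{1,12,15,25} urgent:{8,28,30}
Ordered by (a.id, b.id); first 5.

8 | 28 ; 14 | 31 ; 15 | 25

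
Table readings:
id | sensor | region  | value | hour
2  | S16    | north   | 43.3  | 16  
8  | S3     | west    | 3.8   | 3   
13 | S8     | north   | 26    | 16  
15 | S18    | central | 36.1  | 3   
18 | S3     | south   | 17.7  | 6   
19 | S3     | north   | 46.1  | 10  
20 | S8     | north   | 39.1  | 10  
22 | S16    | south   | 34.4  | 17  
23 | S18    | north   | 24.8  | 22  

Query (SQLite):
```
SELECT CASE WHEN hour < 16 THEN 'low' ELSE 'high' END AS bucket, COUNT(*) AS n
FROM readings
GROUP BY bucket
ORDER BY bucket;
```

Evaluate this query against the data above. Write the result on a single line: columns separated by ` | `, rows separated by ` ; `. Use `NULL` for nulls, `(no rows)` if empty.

Bucket rows by hour < 16 → 'low' else 'high'; count each bucket.

high | 4 ; low | 5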